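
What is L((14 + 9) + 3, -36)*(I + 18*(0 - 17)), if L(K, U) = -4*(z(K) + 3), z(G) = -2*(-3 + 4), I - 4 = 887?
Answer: -2340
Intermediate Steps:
I = 891 (I = 4 + 887 = 891)
z(G) = -2 (z(G) = -2*1 = -2)
L(K, U) = -4 (L(K, U) = -4*(-2 + 3) = -4*1 = -4)
L((14 + 9) + 3, -36)*(I + 18*(0 - 17)) = -4*(891 + 18*(0 - 17)) = -4*(891 + 18*(-17)) = -4*(891 - 306) = -4*585 = -2340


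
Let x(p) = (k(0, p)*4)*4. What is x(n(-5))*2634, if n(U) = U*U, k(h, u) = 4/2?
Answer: 84288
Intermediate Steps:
k(h, u) = 2 (k(h, u) = 4*(½) = 2)
n(U) = U²
x(p) = 32 (x(p) = (2*4)*4 = 8*4 = 32)
x(n(-5))*2634 = 32*2634 = 84288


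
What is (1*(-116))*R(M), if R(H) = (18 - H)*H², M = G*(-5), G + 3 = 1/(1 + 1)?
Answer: -199375/2 ≈ -99688.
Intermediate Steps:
G = -5/2 (G = -3 + 1/(1 + 1) = -3 + 1/2 = -3 + ½ = -5/2 ≈ -2.5000)
M = 25/2 (M = -5/2*(-5) = 25/2 ≈ 12.500)
R(H) = H²*(18 - H)
(1*(-116))*R(M) = (1*(-116))*((25/2)²*(18 - 1*25/2)) = -18125*(18 - 25/2) = -18125*11/2 = -116*6875/8 = -199375/2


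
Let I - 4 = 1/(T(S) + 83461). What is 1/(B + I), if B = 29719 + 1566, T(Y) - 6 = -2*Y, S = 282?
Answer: 82903/2593951968 ≈ 3.1960e-5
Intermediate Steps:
T(Y) = 6 - 2*Y
B = 31285
I = 331613/82903 (I = 4 + 1/((6 - 2*282) + 83461) = 4 + 1/((6 - 564) + 83461) = 4 + 1/(-558 + 83461) = 4 + 1/82903 = 331613/82903 ≈ 4.0000)
1/(B + I) = 1/(31285 + 331613/82903) = 1/(2593951968/82903) = 82903/2593951968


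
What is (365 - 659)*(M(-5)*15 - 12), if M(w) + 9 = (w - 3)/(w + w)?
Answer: 39690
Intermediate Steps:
M(w) = -9 + (-3 + w)/(2*w) (M(w) = -9 + (w - 3)/(w + w) = -9 + (-3 + w)/((2*w)) = -9 + (-3 + w)*(1/(2*w)) = -9 + (-3 + w)/(2*w))
(365 - 659)*(M(-5)*15 - 12) = (365 - 659)*(((½)*(-3 - 17*(-5))/(-5))*15 - 12) = -294*(((½)*(-⅕)*(-3 + 85))*15 - 12) = -294*(((½)*(-⅕)*82)*15 - 12) = -294*(-41/5*15 - 12) = -294*(-123 - 12) = -294*(-135) = 39690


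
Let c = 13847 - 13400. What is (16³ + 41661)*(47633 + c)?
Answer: 2199996560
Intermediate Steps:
c = 447
(16³ + 41661)*(47633 + c) = (16³ + 41661)*(47633 + 447) = (4096 + 41661)*48080 = 45757*48080 = 2199996560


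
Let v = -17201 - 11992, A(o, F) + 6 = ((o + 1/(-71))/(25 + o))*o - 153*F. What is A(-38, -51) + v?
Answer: -19851070/923 ≈ -21507.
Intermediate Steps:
A(o, F) = -6 - 153*F + o*(-1/71 + o)/(25 + o) (A(o, F) = -6 + (((o + 1/(-71))/(25 + o))*o - 153*F) = -6 + (((o - 1/71)/(25 + o))*o - 153*F) = -6 + (((-1/71 + o)/(25 + o))*o - 153*F) = -6 + (o*(-1/71 + o)/(25 + o) - 153*F) = -6 + (-153*F + o*(-1/71 + o)/(25 + o)) = -6 - 153*F + o*(-1/71 + o)/(25 + o))
v = -29193
A(-38, -51) + v = (-150 + (-38)² - 3825*(-51) - 427/71*(-38) - 153*(-51)*(-38))/(25 - 38) - 29193 = (-150 + 1444 + 195075 + 16226/71 - 296514)/(-13) - 29193 = -1/13*(-7094069/71) - 29193 = 7094069/923 - 29193 = -19851070/923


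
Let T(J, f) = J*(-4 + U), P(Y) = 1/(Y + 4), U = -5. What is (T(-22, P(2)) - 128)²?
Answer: 4900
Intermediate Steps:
P(Y) = 1/(4 + Y)
T(J, f) = -9*J (T(J, f) = J*(-4 - 5) = J*(-9) = -9*J)
(T(-22, P(2)) - 128)² = (-9*(-22) - 128)² = (198 - 128)² = 70² = 4900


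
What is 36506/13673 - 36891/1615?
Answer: -445453453/22081895 ≈ -20.173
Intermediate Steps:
36506/13673 - 36891/1615 = -445453453/22081895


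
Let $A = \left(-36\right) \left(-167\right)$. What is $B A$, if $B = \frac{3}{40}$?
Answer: $\frac{4509}{10} \approx 450.9$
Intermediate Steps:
$B = \frac{3}{40}$ ($B = 3 \cdot \frac{1}{40} = \frac{3}{40} \approx 0.075$)
$A = 6012$
$B A = \frac{3}{40} \cdot 6012 = \frac{4509}{10}$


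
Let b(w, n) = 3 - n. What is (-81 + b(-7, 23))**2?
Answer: 10201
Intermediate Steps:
(-81 + b(-7, 23))**2 = (-81 + (3 - 1*23))**2 = (-81 + (3 - 23))**2 = (-81 - 20)**2 = (-101)**2 = 10201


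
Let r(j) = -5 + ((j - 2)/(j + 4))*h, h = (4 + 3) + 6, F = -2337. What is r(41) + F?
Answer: -34961/15 ≈ -2330.7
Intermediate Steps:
h = 13 (h = 7 + 6 = 13)
r(j) = -5 + 13*(-2 + j)/(4 + j) (r(j) = -5 + ((j - 2)/(j + 4))*13 = -5 + ((-2 + j)/(4 + j))*13 = -5 + 13*(-2 + j)/(4 + j))
r(41) + F = 2*(-23 + 4*41)/(4 + 41) - 2337 = 2*(-23 + 164)/45 - 2337 = 2*(1/45)*141 - 2337 = 94/15 - 2337 = -34961/15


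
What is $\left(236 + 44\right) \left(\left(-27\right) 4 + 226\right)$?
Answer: $33040$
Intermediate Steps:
$\left(236 + 44\right) \left(\left(-27\right) 4 + 226\right) = 280 \left(-108 + 226\right) = 280 \cdot 118 = 33040$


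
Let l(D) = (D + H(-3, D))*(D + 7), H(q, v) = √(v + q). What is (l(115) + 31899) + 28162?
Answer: 74091 + 488*√7 ≈ 75382.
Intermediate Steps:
H(q, v) = √(q + v)
l(D) = (7 + D)*(D + √(-3 + D)) (l(D) = (D + √(-3 + D))*(D + 7) = (D + √(-3 + D))*(7 + D) = (7 + D)*(D + √(-3 + D)))
(l(115) + 31899) + 28162 = ((115² + 7*115 + 7*√(-3 + 115) + 115*√(-3 + 115)) + 31899) + 28162 = ((13225 + 805 + 7*√112 + 115*√112) + 31899) + 28162 = ((13225 + 805 + 7*(4*√7) + 115*(4*√7)) + 31899) + 28162 = ((13225 + 805 + 28*√7 + 460*√7) + 31899) + 28162 = ((14030 + 488*√7) + 31899) + 28162 = (45929 + 488*√7) + 28162 = 74091 + 488*√7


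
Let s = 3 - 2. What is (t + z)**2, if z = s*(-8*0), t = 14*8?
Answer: 12544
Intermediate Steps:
s = 1
t = 112
z = 0 (z = 1*(-8*0) = 1*0 = 0)
(t + z)**2 = (112 + 0)**2 = 112**2 = 12544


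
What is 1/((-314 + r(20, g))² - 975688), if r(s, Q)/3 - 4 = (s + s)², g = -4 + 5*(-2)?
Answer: 1/19256316 ≈ 5.1931e-8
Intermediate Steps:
g = -14 (g = -4 - 10 = -14)
r(s, Q) = 12 + 12*s² (r(s, Q) = 12 + 3*(s + s)² = 12 + 3*(2*s)² = 12 + 3*(4*s²) = 12 + 12*s²)
1/((-314 + r(20, g))² - 975688) = 1/((-314 + (12 + 12*20²))² - 975688) = 1/((-314 + (12 + 12*400))² - 975688) = 1/((-314 + (12 + 4800))² - 975688) = 1/((-314 + 4812)² - 975688) = 1/(4498² - 975688) = 1/(20232004 - 975688) = 1/19256316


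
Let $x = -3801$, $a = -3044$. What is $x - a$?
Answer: $-757$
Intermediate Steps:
$x - a = -3801 - -3044 = -3801 + 3044 = -757$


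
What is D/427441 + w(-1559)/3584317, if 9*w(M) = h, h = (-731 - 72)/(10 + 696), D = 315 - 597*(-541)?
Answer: 669354018567503/884987455266558 ≈ 0.75634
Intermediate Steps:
D = 323292 (D = 315 + 322977 = 323292)
h = -803/706 ≈ -1.1374
w(M) = -803/6354 (w(M) = (1/9)*(-803/706) = -803/6354)
D/427441 + w(-1559)/3584317 = 323292/427441 - 803/6354/3584317 = 323292*(1/427441) - 803/6354*1/3584317 = 323292/427441 - 73/2070431838 = 669354018567503/884987455266558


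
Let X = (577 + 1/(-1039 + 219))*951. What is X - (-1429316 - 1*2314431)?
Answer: 3519827729/820 ≈ 4.2925e+6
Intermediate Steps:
X = 449955189/820 (X = (577 + 1/(-820))*951 = (577 - 1/820)*951 = (473139/820)*951 = 449955189/820 ≈ 5.4873e+5)
X - (-1429316 - 1*2314431) = 449955189/820 - (-1429316 - 1*2314431) = 449955189/820 - (-1429316 - 2314431) = 449955189/820 - 1*(-3743747) = 449955189/820 + 3743747 = 3519827729/820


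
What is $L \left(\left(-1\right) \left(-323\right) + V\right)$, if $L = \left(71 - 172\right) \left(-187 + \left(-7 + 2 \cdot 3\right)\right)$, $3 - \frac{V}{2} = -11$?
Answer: $6664788$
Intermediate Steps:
$V = 28$ ($V = 6 - -22 = 6 + 22 = 28$)
$L = 18988$ ($L = - 101 \left(-187 + \left(-7 + 6\right)\right) = - 101 \left(-187 - 1\right) = \left(-101\right) \left(-188\right) = 18988$)
$L \left(\left(-1\right) \left(-323\right) + V\right) = 18988 \left(\left(-1\right) \left(-323\right) + 28\right) = 18988 \left(323 + 28\right) = 18988 \cdot 351 = 6664788$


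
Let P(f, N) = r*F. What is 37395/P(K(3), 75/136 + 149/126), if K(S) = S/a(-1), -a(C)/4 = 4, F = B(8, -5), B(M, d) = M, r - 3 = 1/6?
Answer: 112185/76 ≈ 1476.1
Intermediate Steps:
r = 19/6 (r = 3 + 1/6 = 3 + ⅙ = 19/6 ≈ 3.1667)
F = 8
a(C) = -16 (a(C) = -4*4 = -16)
K(S) = -S/16 (K(S) = S/(-16) = S*(-1/16) = -S/16)
P(f, N) = 76/3 (P(f, N) = (19/6)*8 = 76/3)
37395/P(K(3), 75/136 + 149/126) = 37395/(76/3) = 37395*(3/76) = 112185/76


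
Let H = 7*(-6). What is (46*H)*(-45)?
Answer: 86940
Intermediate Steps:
H = -42
(46*H)*(-45) = (46*(-42))*(-45) = -1932*(-45) = 86940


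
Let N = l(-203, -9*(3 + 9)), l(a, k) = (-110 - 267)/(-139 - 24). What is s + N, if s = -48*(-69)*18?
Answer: 9717785/163 ≈ 59618.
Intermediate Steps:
l(a, k) = 377/163 (l(a, k) = -377/(-163) = -377*(-1/163) = 377/163)
N = 377/163 ≈ 2.3129
s = 59616 (s = 3312*18 = 59616)
s + N = 59616 + 377/163 = 9717785/163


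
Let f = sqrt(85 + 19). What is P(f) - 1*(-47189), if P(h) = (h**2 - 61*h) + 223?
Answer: 47516 - 122*sqrt(26) ≈ 46894.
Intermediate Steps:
f = 2*sqrt(26) (f = sqrt(104) = 2*sqrt(26) ≈ 10.198)
P(h) = 223 + h**2 - 61*h
P(f) - 1*(-47189) = (223 + (2*sqrt(26))**2 - 122*sqrt(26)) - 1*(-47189) = (223 + 104 - 122*sqrt(26)) + 47189 = (327 - 122*sqrt(26)) + 47189 = 47516 - 122*sqrt(26)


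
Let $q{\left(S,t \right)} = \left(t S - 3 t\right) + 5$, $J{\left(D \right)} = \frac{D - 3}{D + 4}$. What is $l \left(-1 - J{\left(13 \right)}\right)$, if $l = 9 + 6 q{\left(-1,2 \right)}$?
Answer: $\frac{243}{17} \approx 14.294$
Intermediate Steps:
$J{\left(D \right)} = \frac{-3 + D}{4 + D}$
$q{\left(S,t \right)} = 5 - 3 t + S t$ ($q{\left(S,t \right)} = \left(S t - 3 t\right) + 5 = \left(- 3 t + S t\right) + 5 = 5 - 3 t + S t$)
$l = -9$ ($l = 9 + 6 \left(5 - 6 - 2\right) = 9 + 6 \left(-3\right) = 9 - 18 = -9$)
$l \left(-1 - J{\left(13 \right)}\right) = - 9 \left(-1 - \frac{-3 + 13}{4 + 13}\right) = - 9 \left(-1 - \frac{1}{17} \cdot 10\right) = - 9 \left(-1 - \frac{10}{17}\right) = \left(-9\right) \left(- \frac{27}{17}\right) = \frac{243}{17}$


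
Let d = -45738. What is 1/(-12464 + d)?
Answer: -1/58202 ≈ -1.7182e-5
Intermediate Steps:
1/(-12464 + d) = 1/(-12464 - 45738) = 1/(-58202) = -1/58202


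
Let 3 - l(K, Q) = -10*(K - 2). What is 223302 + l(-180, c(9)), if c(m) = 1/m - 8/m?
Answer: 221485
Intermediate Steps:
c(m) = -7/m (c(m) = 1/m - 8/m = -7/m)
l(K, Q) = -17 + 10*K (l(K, Q) = 3 - (-10)*(K - 2) = 3 - (-10)*(-2 + K) = 3 - (20 - 10*K) = 3 + (-20 + 10*K) = -17 + 10*K)
223302 + l(-180, c(9)) = 223302 + (-17 + 10*(-180)) = 223302 + (-17 - 1800) = 223302 - 1817 = 221485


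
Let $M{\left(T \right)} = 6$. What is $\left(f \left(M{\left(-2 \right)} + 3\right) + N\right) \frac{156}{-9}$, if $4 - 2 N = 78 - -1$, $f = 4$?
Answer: $26$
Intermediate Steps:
$N = - \frac{75}{2}$ ($N = 2 - \frac{78 - -1}{2} = 2 - \frac{78 + 1}{2} = 2 - \frac{79}{2} = - \frac{75}{2} \approx -37.5$)
$\left(f \left(M{\left(-2 \right)} + 3\right) + N\right) \frac{156}{-9} = \left(4 \left(6 + 3\right) - \frac{75}{2}\right) \frac{156}{-9} = \left(4 \cdot 9 - \frac{75}{2}\right) 156 \left(- \frac{1}{9}\right) = \left(36 - \frac{75}{2}\right) \left(- \frac{52}{3}\right) = \left(- \frac{3}{2}\right) \left(- \frac{52}{3}\right) = 26$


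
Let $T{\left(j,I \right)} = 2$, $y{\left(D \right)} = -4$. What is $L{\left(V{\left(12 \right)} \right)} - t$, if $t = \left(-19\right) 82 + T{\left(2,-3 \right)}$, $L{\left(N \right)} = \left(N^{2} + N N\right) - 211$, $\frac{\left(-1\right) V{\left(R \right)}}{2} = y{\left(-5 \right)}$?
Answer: $1473$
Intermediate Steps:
$V{\left(R \right)} = 8$ ($V{\left(R \right)} = \left(-2\right) \left(-4\right) = 8$)
$L{\left(N \right)} = -211 + 2 N^{2}$ ($L{\left(N \right)} = \left(N^{2} + N^{2}\right) - 211 = 2 N^{2} - 211 = -211 + 2 N^{2}$)
$t = -1556$ ($t = \left(-19\right) 82 + 2 = -1558 + 2 = -1556$)
$L{\left(V{\left(12 \right)} \right)} - t = \left(-211 + 2 \cdot 8^{2}\right) - -1556 = \left(-211 + 2 \cdot 64\right) + 1556 = \left(-211 + 128\right) + 1556 = -83 + 1556 = 1473$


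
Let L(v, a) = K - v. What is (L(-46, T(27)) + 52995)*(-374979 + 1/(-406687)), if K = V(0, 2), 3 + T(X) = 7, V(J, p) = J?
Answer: -137096677032026/6893 ≈ -1.9889e+10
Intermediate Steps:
T(X) = 4 (T(X) = -3 + 7 = 4)
K = 0
L(v, a) = -v (L(v, a) = 0 - v = -v)
(L(-46, T(27)) + 52995)*(-374979 + 1/(-406687)) = (-1*(-46) + 52995)*(-374979 + 1/(-406687)) = (46 + 52995)*(-374979 - 1/406687) = 53041*(-152499084574/406687) = -137096677032026/6893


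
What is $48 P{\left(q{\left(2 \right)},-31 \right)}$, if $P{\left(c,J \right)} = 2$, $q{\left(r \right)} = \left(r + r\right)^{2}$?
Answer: $96$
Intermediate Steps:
$q{\left(r \right)} = 4 r^{2}$ ($q{\left(r \right)} = \left(2 r\right)^{2} = 4 r^{2}$)
$48 P{\left(q{\left(2 \right)},-31 \right)} = 48 \cdot 2 = 96$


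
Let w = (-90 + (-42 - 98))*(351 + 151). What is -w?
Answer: 115460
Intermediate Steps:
w = -115460 (w = (-90 - 140)*502 = -230*502 = -115460)
-w = -1*(-115460) = 115460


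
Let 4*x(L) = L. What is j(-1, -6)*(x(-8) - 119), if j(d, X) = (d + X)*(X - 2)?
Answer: -6776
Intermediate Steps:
j(d, X) = (-2 + X)*(X + d) (j(d, X) = (X + d)*(-2 + X) = (-2 + X)*(X + d))
x(L) = L/4
j(-1, -6)*(x(-8) - 119) = ((-6)² - 2*(-6) - 2*(-1) - 6*(-1))*((¼)*(-8) - 119) = (36 + 12 + 2 + 6)*(-2 - 119) = 56*(-121) = -6776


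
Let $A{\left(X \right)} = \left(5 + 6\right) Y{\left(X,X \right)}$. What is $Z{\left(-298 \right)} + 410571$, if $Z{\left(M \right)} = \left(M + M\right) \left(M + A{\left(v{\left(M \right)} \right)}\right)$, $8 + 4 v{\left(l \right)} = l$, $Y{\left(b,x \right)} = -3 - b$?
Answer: $106313$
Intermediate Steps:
$v{\left(l \right)} = -2 + \frac{l}{4}$
$A{\left(X \right)} = -33 - 11 X$ ($A{\left(X \right)} = \left(5 + 6\right) \left(-3 - X\right) = 11 \left(-3 - X\right) = -33 - 11 X$)
$Z{\left(M \right)} = 2 M \left(-11 - \frac{7 M}{4}\right)$ ($Z{\left(M \right)} = \left(M + M\right) \left(M - \left(33 + 11 \left(-2 + \frac{M}{4}\right)\right)\right) = 2 M \left(M - \left(11 + \frac{11 M}{4}\right)\right) = 2 M \left(-11 - \frac{7 M}{4}\right)$)
$Z{\left(-298 \right)} + 410571 = \left(- \frac{1}{2}\right) \left(-298\right) \left(44 + 7 \left(-298\right)\right) + 410571 = \left(- \frac{1}{2}\right) \left(-298\right) \left(44 - 2086\right) + 410571 = \left(- \frac{1}{2}\right) \left(-298\right) \left(-2042\right) + 410571 = -304258 + 410571 = 106313$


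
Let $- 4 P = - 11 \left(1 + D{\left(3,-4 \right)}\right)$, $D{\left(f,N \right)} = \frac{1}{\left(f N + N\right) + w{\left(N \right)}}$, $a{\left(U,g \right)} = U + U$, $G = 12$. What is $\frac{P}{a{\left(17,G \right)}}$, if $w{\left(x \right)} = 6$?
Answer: $\frac{99}{1360} \approx 0.072794$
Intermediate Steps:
$a{\left(U,g \right)} = 2 U$
$D{\left(f,N \right)} = \frac{1}{6 + N + N f}$ ($D{\left(f,N \right)} = \frac{1}{\left(f N + N\right) + 6} = \frac{1}{\left(N f + N\right) + 6} = \frac{1}{\left(N + N f\right) + 6} = \frac{1}{6 + N + N f}$)
$P = \frac{99}{40}$ ($P = - \frac{\left(-11\right) \left(1 + \frac{1}{6 - 4 - 12}\right)}{4} = - \frac{\left(-11\right) \left(1 + \frac{1}{-10}\right)}{4} = - \frac{\left(-11\right) \left(1 - \frac{1}{10}\right)}{4} = - \frac{\left(-11\right) \frac{9}{10}}{4} = \left(- \frac{1}{4}\right) \left(- \frac{99}{10}\right) = \frac{99}{40} \approx 2.475$)
$\frac{P}{a{\left(17,G \right)}} = \frac{99}{40 \cdot 2 \cdot 17} = \frac{99}{40 \cdot 34} = \frac{99}{40} \cdot \frac{1}{34} = \frac{99}{1360}$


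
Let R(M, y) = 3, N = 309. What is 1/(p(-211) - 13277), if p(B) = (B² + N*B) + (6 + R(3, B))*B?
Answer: -1/35854 ≈ -2.7891e-5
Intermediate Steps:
p(B) = B² + 318*B (p(B) = (B² + 309*B) + (6 + 3)*B = (B² + 309*B) + 9*B = B² + 318*B)
1/(p(-211) - 13277) = 1/(-211*(318 - 211) - 13277) = 1/(-211*107 - 13277) = 1/(-22577 - 13277) = 1/(-35854) = -1/35854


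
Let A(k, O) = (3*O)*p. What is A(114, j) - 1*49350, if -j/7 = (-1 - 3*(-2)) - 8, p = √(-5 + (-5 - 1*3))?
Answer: -49350 + 63*I*√13 ≈ -49350.0 + 227.15*I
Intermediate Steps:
p = I*√13 (p = √(-5 + (-5 - 3)) = √(-5 - 8) = √(-13) = I*√13 ≈ 3.6056*I)
j = 21 (j = -7*((-1 - 3*(-2)) - 8) = -7*((-1 + 6) - 8) = -7*(5 - 8) = -7*(-3) = 21)
A(k, O) = 3*I*O*√13 (A(k, O) = (3*O)*(I*√13) = 3*I*O*√13)
A(114, j) - 1*49350 = 3*I*21*√13 - 1*49350 = 63*I*√13 - 49350 = -49350 + 63*I*√13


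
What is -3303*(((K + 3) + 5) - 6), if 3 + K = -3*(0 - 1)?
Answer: -6606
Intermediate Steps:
K = 0 (K = -3 - 3*(0 - 1) = -3 - 3*(-1) = -3 + 3 = 0)
-3303*(((K + 3) + 5) - 6) = -3303*(((0 + 3) + 5) - 6) = -3303*((3 + 5) - 6) = -3303*(8 - 6) = -3303*2 = -6606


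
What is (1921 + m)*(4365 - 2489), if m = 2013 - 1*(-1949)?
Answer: 11036508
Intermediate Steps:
m = 3962 (m = 2013 + 1949 = 3962)
(1921 + m)*(4365 - 2489) = (1921 + 3962)*(4365 - 2489) = 5883*1876 = 11036508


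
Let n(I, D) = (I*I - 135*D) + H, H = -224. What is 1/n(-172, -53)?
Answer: 1/36515 ≈ 2.7386e-5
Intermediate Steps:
n(I, D) = -224 + I**2 - 135*D (n(I, D) = (I*I - 135*D) - 224 = (I**2 - 135*D) - 224 = -224 + I**2 - 135*D)
1/n(-172, -53) = 1/(-224 + (-172)**2 - 135*(-53)) = 1/(-224 + 29584 + 7155) = 1/36515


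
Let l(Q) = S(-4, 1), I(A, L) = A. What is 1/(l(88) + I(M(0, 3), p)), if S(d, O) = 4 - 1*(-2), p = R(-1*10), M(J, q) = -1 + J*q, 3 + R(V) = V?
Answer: ⅕ ≈ 0.20000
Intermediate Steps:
R(V) = -3 + V
p = -13 (p = -3 - 1*10 = -3 - 10 = -13)
S(d, O) = 6 (S(d, O) = 4 + 2 = 6)
l(Q) = 6
1/(l(88) + I(M(0, 3), p)) = 1/(6 + (-1 + 0*3)) = 1/(6 + (-1 + 0)) = 1/(6 - 1) = 1/5 = ⅕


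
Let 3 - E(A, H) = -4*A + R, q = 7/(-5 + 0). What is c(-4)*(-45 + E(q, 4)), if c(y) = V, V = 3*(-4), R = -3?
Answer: 2676/5 ≈ 535.20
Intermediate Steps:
V = -12
c(y) = -12
q = -7/5 (q = 7/(-5) = 7*(-1/5) = -7/5 ≈ -1.4000)
E(A, H) = 6 + 4*A (E(A, H) = 3 - (-4*A - 3) = 3 - (-3 - 4*A) = 3 + (3 + 4*A) = 6 + 4*A)
c(-4)*(-45 + E(q, 4)) = -12*(-45 + (6 + 4*(-7/5))) = -12*(-45 + (6 - 28/5)) = -12*(-45 + 2/5) = -12*(-223/5) = 2676/5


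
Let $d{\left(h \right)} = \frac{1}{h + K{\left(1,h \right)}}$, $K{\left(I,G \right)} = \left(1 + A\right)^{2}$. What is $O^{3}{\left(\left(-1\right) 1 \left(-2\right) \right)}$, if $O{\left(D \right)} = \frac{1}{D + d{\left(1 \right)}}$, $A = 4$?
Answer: $\frac{17576}{148877} \approx 0.11806$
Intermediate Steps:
$K{\left(I,G \right)} = 25$ ($K{\left(I,G \right)} = \left(1 + 4\right)^{2} = 5^{2} = 25$)
$d{\left(h \right)} = \frac{1}{25 + h}$ ($d{\left(h \right)} = \frac{1}{h + 25} = \frac{1}{25 + h}$)
$O{\left(D \right)} = \frac{1}{\frac{1}{26} + D}$ ($O{\left(D \right)} = \frac{1}{D + \frac{1}{25 + 1}} = \frac{1}{D + \frac{1}{26}} = \frac{1}{\frac{1}{26} + D}$)
$O^{3}{\left(\left(-1\right) 1 \left(-2\right) \right)} = \left(\frac{26}{1 + 26 \left(-1\right) 1 \left(-2\right)}\right)^{3} = \left(\frac{26}{1 + 26 \left(\left(-1\right) \left(-2\right)\right)}\right)^{3} = \left(\frac{26}{1 + 26 \cdot 2}\right)^{3} = \left(\frac{26}{1 + 52}\right)^{3} = \left(\frac{26}{53}\right)^{3} = \frac{17576}{148877}$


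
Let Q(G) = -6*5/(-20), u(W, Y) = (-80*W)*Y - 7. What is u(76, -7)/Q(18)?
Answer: 85106/3 ≈ 28369.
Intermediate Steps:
u(W, Y) = -7 - 80*W*Y (u(W, Y) = -80*W*Y - 7 = -7 - 80*W*Y)
Q(G) = 3/2 (Q(G) = -30*(-1/20) = 3/2)
u(76, -7)/Q(18) = (-7 - 80*76*(-7))/(3/2) = (-7 + 42560)*(⅔) = 42553*(⅔) = 85106/3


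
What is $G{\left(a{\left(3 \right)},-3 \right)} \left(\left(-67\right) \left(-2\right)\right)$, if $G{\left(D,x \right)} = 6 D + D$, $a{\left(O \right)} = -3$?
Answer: $-2814$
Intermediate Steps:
$G{\left(D,x \right)} = 7 D$
$G{\left(a{\left(3 \right)},-3 \right)} \left(\left(-67\right) \left(-2\right)\right) = 7 \left(-3\right) \left(\left(-67\right) \left(-2\right)\right) = \left(-21\right) 134 = -2814$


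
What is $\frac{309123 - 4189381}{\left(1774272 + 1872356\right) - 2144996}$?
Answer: $- \frac{1940129}{750816} \approx -2.584$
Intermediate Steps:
$\frac{309123 - 4189381}{\left(1774272 + 1872356\right) - 2144996} = - \frac{3880258}{3646628 - 2144996} = - \frac{3880258}{1501632} = \left(-3880258\right) \frac{1}{1501632} = - \frac{1940129}{750816}$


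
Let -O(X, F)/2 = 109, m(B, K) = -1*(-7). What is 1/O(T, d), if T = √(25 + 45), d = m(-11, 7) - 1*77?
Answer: -1/218 ≈ -0.0045872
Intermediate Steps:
m(B, K) = 7
d = -70 (d = 7 - 1*77 = 7 - 77 = -70)
T = √70 ≈ 8.3666
O(X, F) = -218 (O(X, F) = -2*109 = -218)
1/O(T, d) = 1/(-218) = -1/218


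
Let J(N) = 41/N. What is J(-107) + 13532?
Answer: 1447883/107 ≈ 13532.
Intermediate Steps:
J(-107) + 13532 = 41/(-107) + 13532 = 41*(-1/107) + 13532 = -41/107 + 13532 = 1447883/107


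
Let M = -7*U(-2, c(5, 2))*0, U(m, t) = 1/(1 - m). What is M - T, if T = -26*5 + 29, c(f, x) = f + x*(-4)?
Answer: 101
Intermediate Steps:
c(f, x) = f - 4*x
T = -101 (T = -130 + 29 = -101)
M = 0 (M = -(-7)/(-1 - 2)*0 = -(-7)/(-3)*0 = -(-7)*(-1)/3*0 = -7*⅓*0 = -7/3*0 = 0)
M - T = 0 - 1*(-101) = 0 + 101 = 101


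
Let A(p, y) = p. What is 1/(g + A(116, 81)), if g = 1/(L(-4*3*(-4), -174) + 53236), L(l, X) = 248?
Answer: 53484/6204145 ≈ 0.0086207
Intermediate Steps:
g = 1/53484 (g = 1/(248 + 53236) = 1/53484 ≈ 1.8697e-5)
1/(g + A(116, 81)) = 1/(1/53484 + 116) = 1/(6204145/53484) = 53484/6204145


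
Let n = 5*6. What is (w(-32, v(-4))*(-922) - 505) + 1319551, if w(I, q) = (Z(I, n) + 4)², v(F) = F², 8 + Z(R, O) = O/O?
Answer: 1310748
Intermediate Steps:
n = 30
Z(R, O) = -7 (Z(R, O) = -8 + O/O = -8 + 1 = -7)
w(I, q) = 9 (w(I, q) = (-7 + 4)² = (-3)² = 9)
(w(-32, v(-4))*(-922) - 505) + 1319551 = (9*(-922) - 505) + 1319551 = (-8298 - 505) + 1319551 = -8803 + 1319551 = 1310748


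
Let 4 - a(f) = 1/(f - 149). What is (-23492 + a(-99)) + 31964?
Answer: 2102049/248 ≈ 8476.0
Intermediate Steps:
a(f) = 4 - 1/(-149 + f) (a(f) = 4 - 1/(f - 149) = 4 - 1/(-149 + f))
(-23492 + a(-99)) + 31964 = (-23492 + (-597 + 4*(-99))/(-149 - 99)) + 31964 = (-23492 + (-597 - 396)/(-248)) + 31964 = (-23492 - 1/248*(-993)) + 31964 = (-23492 + 993/248) + 31964 = -5825023/248 + 31964 = 2102049/248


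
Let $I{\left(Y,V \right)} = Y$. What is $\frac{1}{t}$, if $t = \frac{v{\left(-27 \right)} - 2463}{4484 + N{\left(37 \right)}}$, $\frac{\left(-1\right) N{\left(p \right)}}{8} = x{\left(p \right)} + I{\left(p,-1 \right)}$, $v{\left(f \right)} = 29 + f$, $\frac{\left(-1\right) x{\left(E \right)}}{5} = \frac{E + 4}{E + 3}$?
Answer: $- \frac{4229}{2461} \approx -1.7184$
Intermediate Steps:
$x{\left(E \right)} = - \frac{5 \left(4 + E\right)}{3 + E}$ ($x{\left(E \right)} = - 5 \frac{E + 4}{E + 3} = - 5 \frac{4 + E}{3 + E} = - \frac{5 \left(4 + E\right)}{3 + E}$)
$N{\left(p \right)} = - 8 p - \frac{40 \left(-4 - p\right)}{3 + p}$ ($N{\left(p \right)} = - 8 \left(\frac{5 \left(-4 - p\right)}{3 + p} + p\right) = - 8 \left(p + \frac{5 \left(-4 - p\right)}{3 + p}\right) = - 8 p - \frac{40 \left(-4 - p\right)}{3 + p}$)
$t = - \frac{2461}{4229}$ ($t = \frac{\left(29 - 27\right) - 2463}{4484 + \frac{8 \left(20 - 37^{2} + 2 \cdot 37\right)}{3 + 37}} = \frac{2 - 2463}{4484 + \frac{8 \left(20 - 1369 + 74\right)}{40}} = - \frac{2461}{4484 + 8 \cdot \frac{1}{40} \left(20 - 1369 + 74\right)} = - \frac{2461}{4484 + 8 \cdot \frac{1}{40} \left(-1275\right)} = - \frac{2461}{4484 - 255} = - \frac{2461}{4229} \approx -0.58193$)
$\frac{1}{t} = \frac{1}{- \frac{2461}{4229}} = - \frac{4229}{2461}$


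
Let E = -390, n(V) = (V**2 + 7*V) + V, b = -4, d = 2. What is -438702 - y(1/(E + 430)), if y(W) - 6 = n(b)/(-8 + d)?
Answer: -1316132/3 ≈ -4.3871e+5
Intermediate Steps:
n(V) = V**2 + 8*V
y(W) = 26/3 (y(W) = 6 + (-4*(8 - 4))/(-8 + 2) = 6 - 4*4/(-6) = 6 - 16*(-1/6) = 6 + 8/3 = 26/3)
-438702 - y(1/(E + 430)) = -438702 - 1*26/3 = -438702 - 26/3 = -1316132/3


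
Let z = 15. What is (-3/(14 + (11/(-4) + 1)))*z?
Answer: -180/49 ≈ -3.6735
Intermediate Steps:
(-3/(14 + (11/(-4) + 1)))*z = (-3/(14 + (11/(-4) + 1)))*15 = (-3/(14 + (11*(-¼) + 1)))*15 = (-3/(14 + (-11/4 + 1)))*15 = (-3/(14 - 7/4))*15 = (-3/(49/4))*15 = ((4/49)*(-3))*15 = -12/49*15 = -180/49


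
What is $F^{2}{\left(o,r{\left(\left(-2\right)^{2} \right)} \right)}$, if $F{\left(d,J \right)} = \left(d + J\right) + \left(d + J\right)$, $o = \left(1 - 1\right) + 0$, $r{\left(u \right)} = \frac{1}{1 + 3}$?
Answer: $\frac{1}{4} \approx 0.25$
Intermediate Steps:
$r{\left(u \right)} = \frac{1}{4}$
$o = 0$ ($o = 0 + 0 = 0$)
$F{\left(d,J \right)} = 2 J + 2 d$ ($F{\left(d,J \right)} = \left(J + d\right) + \left(J + d\right) = 2 J + 2 d$)
$F^{2}{\left(o,r{\left(\left(-2\right)^{2} \right)} \right)} = \left(2 \cdot \frac{1}{4} + 2 \cdot 0\right)^{2} = \left(\frac{1}{2} + 0\right)^{2} = \left(\frac{1}{2}\right)^{2} = \frac{1}{4}$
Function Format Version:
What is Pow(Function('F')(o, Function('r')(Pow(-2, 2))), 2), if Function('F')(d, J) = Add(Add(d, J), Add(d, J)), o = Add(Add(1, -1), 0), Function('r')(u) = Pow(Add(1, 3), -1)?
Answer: Rational(1, 4) ≈ 0.25000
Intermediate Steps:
Function('r')(u) = Rational(1, 4) (Function('r')(u) = Pow(4, -1) = Rational(1, 4))
o = 0 (o = Add(0, 0) = 0)
Function('F')(d, J) = Add(Mul(2, J), Mul(2, d)) (Function('F')(d, J) = Add(Add(J, d), Add(J, d)) = Add(Mul(2, J), Mul(2, d)))
Pow(Function('F')(o, Function('r')(Pow(-2, 2))), 2) = Pow(Add(Mul(2, Rational(1, 4)), Mul(2, 0)), 2) = Pow(Add(Rational(1, 2), 0), 2) = Pow(Rational(1, 2), 2) = Rational(1, 4)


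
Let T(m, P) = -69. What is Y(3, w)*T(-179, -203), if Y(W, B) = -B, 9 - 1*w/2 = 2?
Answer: 966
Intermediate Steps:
w = 14 (w = 18 - 2*2 = 18 - 4 = 14)
Y(3, w)*T(-179, -203) = -1*14*(-69) = -14*(-69) = 966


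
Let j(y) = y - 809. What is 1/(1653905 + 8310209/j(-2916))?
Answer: 3725/6152485916 ≈ 6.0545e-7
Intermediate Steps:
j(y) = -809 + y
1/(1653905 + 8310209/j(-2916)) = 1/(1653905 + 8310209/(-809 - 2916)) = 1/(1653905 + 8310209/(-3725)) = 1/(1653905 + 8310209*(-1/3725)) = 1/(1653905 - 8310209/3725) = 1/(6152485916/3725) = 3725/6152485916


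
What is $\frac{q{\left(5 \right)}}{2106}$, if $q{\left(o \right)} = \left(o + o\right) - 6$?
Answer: $\frac{2}{1053} \approx 0.0018993$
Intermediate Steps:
$q{\left(o \right)} = -6 + 2 o$ ($q{\left(o \right)} = 2 o - 6 = -6 + 2 o$)
$\frac{q{\left(5 \right)}}{2106} = \frac{-6 + 2 \cdot 5}{2106} = \left(-6 + 10\right) \frac{1}{2106} = 4 \cdot \frac{1}{2106} = \frac{2}{1053}$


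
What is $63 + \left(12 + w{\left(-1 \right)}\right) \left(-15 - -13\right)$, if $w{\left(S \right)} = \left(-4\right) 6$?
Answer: $87$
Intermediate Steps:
$w{\left(S \right)} = -24$
$63 + \left(12 + w{\left(-1 \right)}\right) \left(-15 - -13\right) = 63 + \left(12 - 24\right) \left(-15 - -13\right) = 63 - 12 \left(-15 + 13\right) = 63 - -24 = 63 + 24 = 87$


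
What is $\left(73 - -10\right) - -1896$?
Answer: $1979$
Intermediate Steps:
$\left(73 - -10\right) - -1896 = \left(73 + 10\right) + 1896 = 83 + 1896 = 1979$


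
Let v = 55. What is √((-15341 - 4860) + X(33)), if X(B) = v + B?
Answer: I*√20113 ≈ 141.82*I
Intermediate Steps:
X(B) = 55 + B
√((-15341 - 4860) + X(33)) = √((-15341 - 4860) + (55 + 33)) = √(-20201 + 88) = √(-20113) = I*√20113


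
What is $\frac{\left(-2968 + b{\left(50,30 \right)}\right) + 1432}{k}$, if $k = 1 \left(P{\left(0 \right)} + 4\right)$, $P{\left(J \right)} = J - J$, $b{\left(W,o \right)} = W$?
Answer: $- \frac{743}{2} \approx -371.5$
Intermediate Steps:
$P{\left(J \right)} = 0$
$k = 4$ ($k = 1 \left(0 + 4\right) = 1 \cdot 4 = 4$)
$\frac{\left(-2968 + b{\left(50,30 \right)}\right) + 1432}{k} = \frac{\left(-2968 + 50\right) + 1432}{4} = \left(-2918 + 1432\right) \frac{1}{4} = \left(-1486\right) \frac{1}{4} = - \frac{743}{2}$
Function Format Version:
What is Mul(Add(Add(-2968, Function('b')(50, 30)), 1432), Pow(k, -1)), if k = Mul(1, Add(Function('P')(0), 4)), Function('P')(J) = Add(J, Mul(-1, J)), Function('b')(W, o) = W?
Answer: Rational(-743, 2) ≈ -371.50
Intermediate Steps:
Function('P')(J) = 0
k = 4 (k = Mul(1, Add(0, 4)) = Mul(1, 4) = 4)
Mul(Add(Add(-2968, Function('b')(50, 30)), 1432), Pow(k, -1)) = Mul(Add(Add(-2968, 50), 1432), Pow(4, -1)) = Mul(Add(-2918, 1432), Rational(1, 4)) = Mul(-1486, Rational(1, 4)) = Rational(-743, 2)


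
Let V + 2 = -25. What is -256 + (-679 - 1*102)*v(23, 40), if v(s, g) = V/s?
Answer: 15199/23 ≈ 660.83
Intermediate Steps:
V = -27 (V = -2 - 25 = -27)
v(s, g) = -27/s
-256 + (-679 - 1*102)*v(23, 40) = -256 + (-679 - 1*102)*(-27/23) = -256 + (-679 - 102)*(-27*1/23) = -256 - 781*(-27/23) = -256 + 21087/23 = 15199/23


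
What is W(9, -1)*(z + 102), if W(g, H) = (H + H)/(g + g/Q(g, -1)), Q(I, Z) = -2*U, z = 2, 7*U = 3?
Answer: 416/3 ≈ 138.67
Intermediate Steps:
U = 3/7 (U = (⅐)*3 = 3/7 ≈ 0.42857)
Q(I, Z) = -6/7 (Q(I, Z) = -2*3/7 = -6/7)
W(g, H) = -12*H/g (W(g, H) = (H + H)/(g + g/(-6/7)) = (2*H)/(g + g*(-7/6)) = (2*H)/(g - 7*g/6) = (2*H)/((-g/6)) = (2*H)*(-6/g) = -12*H/g)
W(9, -1)*(z + 102) = (-12*(-1)/9)*(2 + 102) = -12*(-1)*⅑*104 = (4/3)*104 = 416/3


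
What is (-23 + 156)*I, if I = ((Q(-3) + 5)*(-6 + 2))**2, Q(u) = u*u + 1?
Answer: 478800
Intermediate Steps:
Q(u) = 1 + u**2 (Q(u) = u**2 + 1 = 1 + u**2)
I = 3600 (I = (((1 + (-3)**2) + 5)*(-6 + 2))**2 = (((1 + 9) + 5)*(-4))**2 = ((10 + 5)*(-4))**2 = (15*(-4))**2 = (-60)**2 = 3600)
(-23 + 156)*I = (-23 + 156)*3600 = 133*3600 = 478800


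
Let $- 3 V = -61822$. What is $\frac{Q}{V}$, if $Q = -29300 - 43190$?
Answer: $- \frac{108735}{30911} \approx -3.5177$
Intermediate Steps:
$V = \frac{61822}{3}$ ($V = \left(- \frac{1}{3}\right) \left(-61822\right) = \frac{61822}{3} \approx 20607.0$)
$Q = -72490$
$\frac{Q}{V} = - \frac{72490}{\frac{61822}{3}} = \left(-72490\right) \frac{3}{61822} = - \frac{108735}{30911}$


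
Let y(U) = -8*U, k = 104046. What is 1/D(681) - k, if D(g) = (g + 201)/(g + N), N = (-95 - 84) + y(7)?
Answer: -45884063/441 ≈ -1.0405e+5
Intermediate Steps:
N = -235 (N = (-95 - 84) - 8*7 = -179 - 56 = -235)
D(g) = (201 + g)/(-235 + g) (D(g) = (g + 201)/(g - 235) = (201 + g)/(-235 + g))
1/D(681) - k = 1/((201 + 681)/(-235 + 681)) - 1*104046 = 1/(882/446) - 104046 = 1/((1/446)*882) - 104046 = 1/(441/223) - 104046 = 223/441 - 104046 = -45884063/441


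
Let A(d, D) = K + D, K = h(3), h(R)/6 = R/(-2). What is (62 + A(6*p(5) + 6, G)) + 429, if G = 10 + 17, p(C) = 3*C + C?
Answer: 509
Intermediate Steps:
h(R) = -3*R (h(R) = 6*(R/(-2)) = 6*(R*(-½)) = 6*(-R/2) = -3*R)
K = -9 (K = -3*3 = -9)
p(C) = 4*C
G = 27
A(d, D) = -9 + D
(62 + A(6*p(5) + 6, G)) + 429 = (62 + (-9 + 27)) + 429 = (62 + 18) + 429 = 80 + 429 = 509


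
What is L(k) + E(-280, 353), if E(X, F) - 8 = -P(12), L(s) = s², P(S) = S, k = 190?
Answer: 36096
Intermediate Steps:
E(X, F) = -4 (E(X, F) = 8 - 1*12 = 8 - 12 = -4)
L(k) + E(-280, 353) = 190² - 4 = 36100 - 4 = 36096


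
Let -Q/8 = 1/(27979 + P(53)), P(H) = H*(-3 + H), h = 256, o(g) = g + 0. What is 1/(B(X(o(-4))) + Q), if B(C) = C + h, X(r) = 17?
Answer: 30629/8361709 ≈ 0.0036630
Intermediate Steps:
o(g) = g
B(C) = 256 + C (B(C) = C + 256 = 256 + C)
Q = -8/30629 (Q = -8/(27979 + 53*(-3 + 53)) = -8/(27979 + 53*50) = -8/(27979 + 2650) = -8/30629 ≈ -0.00026119)
1/(B(X(o(-4))) + Q) = 1/((256 + 17) - 8/30629) = 1/(273 - 8/30629) = 1/(8361709/30629) = 30629/8361709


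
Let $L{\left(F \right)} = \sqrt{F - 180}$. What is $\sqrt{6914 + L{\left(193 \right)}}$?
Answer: $\sqrt{6914 + \sqrt{13}} \approx 83.172$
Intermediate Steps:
$L{\left(F \right)} = \sqrt{-180 + F}$
$\sqrt{6914 + L{\left(193 \right)}} = \sqrt{6914 + \sqrt{-180 + 193}} = \sqrt{6914 + \sqrt{13}}$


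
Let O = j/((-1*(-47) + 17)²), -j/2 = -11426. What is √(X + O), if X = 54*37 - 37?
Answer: 3*√223753/32 ≈ 44.346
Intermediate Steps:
X = 1961 (X = 1998 - 37 = 1961)
j = 22852 (j = -2*(-11426) = 22852)
O = 5713/1024 (O = 22852/((-1*(-47) + 17)²) = 22852/((47 + 17)²) = 22852/(64²) = 22852/4096 = 22852*(1/4096) = 5713/1024 ≈ 5.5791)
√(X + O) = √(1961 + 5713/1024) = √(2013777/1024) = 3*√223753/32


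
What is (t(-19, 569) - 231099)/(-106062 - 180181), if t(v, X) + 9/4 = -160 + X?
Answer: 922769/1144972 ≈ 0.80593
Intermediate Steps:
t(v, X) = -649/4 + X (t(v, X) = -9/4 + (-160 + X) = -649/4 + X)
(t(-19, 569) - 231099)/(-106062 - 180181) = ((-649/4 + 569) - 231099)/(-106062 - 180181) = (1627/4 - 231099)/(-286243) = -922769/4*(-1/286243) = 922769/1144972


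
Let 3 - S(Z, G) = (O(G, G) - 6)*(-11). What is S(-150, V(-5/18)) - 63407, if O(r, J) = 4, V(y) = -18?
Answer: -63426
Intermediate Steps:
S(Z, G) = -19 (S(Z, G) = 3 - (4 - 6)*(-11) = 3 - (-2)*(-11) = 3 - 1*22 = 3 - 22 = -19)
S(-150, V(-5/18)) - 63407 = -19 - 63407 = -63426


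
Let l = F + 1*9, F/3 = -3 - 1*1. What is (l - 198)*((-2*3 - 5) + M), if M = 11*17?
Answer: -35376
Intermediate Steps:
F = -12 (F = 3*(-3 - 1*1) = 3*(-3 - 1) = 3*(-4) = -12)
M = 187
l = -3 (l = -12 + 1*9 = -12 + 9 = -3)
(l - 198)*((-2*3 - 5) + M) = (-3 - 198)*((-2*3 - 5) + 187) = -201*((-6 - 5) + 187) = -201*(-11 + 187) = -201*176 = -35376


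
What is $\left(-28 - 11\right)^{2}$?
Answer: $1521$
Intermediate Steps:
$\left(-28 - 11\right)^{2} = \left(-39\right)^{2} = 1521$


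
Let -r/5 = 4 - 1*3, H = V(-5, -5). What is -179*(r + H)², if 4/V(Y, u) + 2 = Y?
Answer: -272259/49 ≈ -5556.3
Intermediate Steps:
V(Y, u) = 4/(-2 + Y)
H = -4/7 (H = 4/(-2 - 5) = 4/(-7) = 4*(-⅐) = -4/7 ≈ -0.57143)
r = -5 (r = -5*(4 - 1*3) = -5*(4 - 3) = -5*1 = -5)
-179*(r + H)² = -179*(-5 - 4/7)² = -179*(-39/7)² = -179*1521/49 = -272259/49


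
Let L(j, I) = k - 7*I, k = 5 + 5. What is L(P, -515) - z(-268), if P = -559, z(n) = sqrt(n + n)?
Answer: 3615 - 2*I*sqrt(134) ≈ 3615.0 - 23.152*I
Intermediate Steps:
z(n) = sqrt(2)*sqrt(n) (z(n) = sqrt(2*n) = sqrt(2)*sqrt(n))
k = 10
L(j, I) = 10 - 7*I
L(P, -515) - z(-268) = (10 - 7*(-515)) - sqrt(2)*sqrt(-268) = (10 + 3605) - sqrt(2)*2*I*sqrt(67) = 3615 - 2*I*sqrt(134)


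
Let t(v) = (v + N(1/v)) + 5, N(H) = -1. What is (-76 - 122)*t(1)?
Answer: -990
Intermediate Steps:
t(v) = 4 + v (t(v) = (v - 1) + 5 = (-1 + v) + 5 = 4 + v)
(-76 - 122)*t(1) = (-76 - 122)*(4 + 1) = -198*5 = -990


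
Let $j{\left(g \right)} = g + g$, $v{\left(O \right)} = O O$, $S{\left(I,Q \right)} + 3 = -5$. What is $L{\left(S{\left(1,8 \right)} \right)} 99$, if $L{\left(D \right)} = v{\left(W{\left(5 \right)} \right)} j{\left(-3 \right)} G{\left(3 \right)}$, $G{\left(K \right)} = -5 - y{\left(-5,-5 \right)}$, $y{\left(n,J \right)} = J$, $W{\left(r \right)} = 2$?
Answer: $0$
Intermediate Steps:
$S{\left(I,Q \right)} = -8$ ($S{\left(I,Q \right)} = -3 - 5 = -8$)
$v{\left(O \right)} = O^{2}$
$j{\left(g \right)} = 2 g$
$G{\left(K \right)} = 0$ ($G{\left(K \right)} = -5 - -5 = -5 + 5 = 0$)
$L{\left(D \right)} = 0$ ($L{\left(D \right)} = 2^{2} \cdot 2 \left(-3\right) 0 = 4 \left(-6\right) 0 = \left(-24\right) 0 = 0$)
$L{\left(S{\left(1,8 \right)} \right)} 99 = 0 \cdot 99 = 0$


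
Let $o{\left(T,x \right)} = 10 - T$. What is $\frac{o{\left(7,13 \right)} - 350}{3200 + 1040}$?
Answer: $- \frac{347}{4240} \approx -0.08184$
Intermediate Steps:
$\frac{o{\left(7,13 \right)} - 350}{3200 + 1040} = \frac{\left(10 - 7\right) - 350}{3200 + 1040} = \frac{\left(10 - 7\right) - 350}{4240} = \left(3 - 350\right) \frac{1}{4240} = \left(-347\right) \frac{1}{4240} = - \frac{347}{4240}$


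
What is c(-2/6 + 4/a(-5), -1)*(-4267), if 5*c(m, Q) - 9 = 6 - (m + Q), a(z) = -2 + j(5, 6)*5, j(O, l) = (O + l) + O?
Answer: -541909/39 ≈ -13895.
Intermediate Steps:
j(O, l) = l + 2*O
a(z) = 78 (a(z) = -2 + (6 + 2*5)*5 = -2 + (6 + 10)*5 = -2 + 16*5 = -2 + 80 = 78)
c(m, Q) = 3 - Q/5 - m/5 (c(m, Q) = 9/5 + (6 - (m + Q))/5 = 9/5 + (6 - (Q + m))/5 = 9/5 + (6 + (-Q - m))/5 = 9/5 + (6 - Q - m)/5 = 9/5 + (6/5 - Q/5 - m/5) = 3 - Q/5 - m/5)
c(-2/6 + 4/a(-5), -1)*(-4267) = (3 - 1/5*(-1) - (-2/6 + 4/78)/5)*(-4267) = (3 + 1/5 - (-2*1/6 + 4*(1/78))/5)*(-4267) = (3 + 1/5 - (-1/3 + 2/39)/5)*(-4267) = (3 + 1/5 - 1/5*(-11/39))*(-4267) = (3 + 1/5 + 11/195)*(-4267) = (127/39)*(-4267) = -541909/39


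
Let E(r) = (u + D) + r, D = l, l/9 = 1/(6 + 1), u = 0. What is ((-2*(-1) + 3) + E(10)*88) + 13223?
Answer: 99548/7 ≈ 14221.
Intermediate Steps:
l = 9/7 (l = 9/(6 + 1) = 9/7 ≈ 1.2857)
D = 9/7 ≈ 1.2857
E(r) = 9/7 + r (E(r) = (0 + 9/7) + r = 9/7 + r)
((-2*(-1) + 3) + E(10)*88) + 13223 = ((-2*(-1) + 3) + (9/7 + 10)*88) + 13223 = ((2 + 3) + (79/7)*88) + 13223 = (5 + 6952/7) + 13223 = 6987/7 + 13223 = 99548/7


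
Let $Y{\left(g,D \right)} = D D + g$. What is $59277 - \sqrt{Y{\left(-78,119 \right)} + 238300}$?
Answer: $59277 - \sqrt{252383} \approx 58775.0$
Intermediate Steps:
$Y{\left(g,D \right)} = g + D^{2}$ ($Y{\left(g,D \right)} = D^{2} + g = g + D^{2}$)
$59277 - \sqrt{Y{\left(-78,119 \right)} + 238300} = 59277 - \sqrt{\left(-78 + 119^{2}\right) + 238300} = 59277 - \sqrt{\left(-78 + 14161\right) + 238300} = 59277 - \sqrt{14083 + 238300} = 59277 - \sqrt{252383}$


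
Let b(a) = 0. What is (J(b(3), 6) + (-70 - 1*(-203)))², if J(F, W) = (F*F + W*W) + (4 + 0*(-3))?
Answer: 29929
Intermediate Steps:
J(F, W) = 4 + F² + W² (J(F, W) = (F² + W²) + (4 + 0) = (F² + W²) + 4 = 4 + F² + W²)
(J(b(3), 6) + (-70 - 1*(-203)))² = ((4 + 0² + 6²) + (-70 - 1*(-203)))² = ((4 + 0 + 36) + (-70 + 203))² = (40 + 133)² = 173² = 29929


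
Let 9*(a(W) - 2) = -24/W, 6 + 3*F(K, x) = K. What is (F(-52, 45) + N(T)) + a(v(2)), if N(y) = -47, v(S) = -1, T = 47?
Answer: -185/3 ≈ -61.667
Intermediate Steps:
F(K, x) = -2 + K/3
a(W) = 2 - 8/(3*W) (a(W) = 2 + (-24/W)/9 = 2 - 8/(3*W))
(F(-52, 45) + N(T)) + a(v(2)) = ((-2 + (⅓)*(-52)) - 47) + (2 - 8/3/(-1)) = ((-2 - 52/3) - 47) + (2 - 8/3*(-1)) = (-58/3 - 47) + (2 + 8/3) = -199/3 + 14/3 = -185/3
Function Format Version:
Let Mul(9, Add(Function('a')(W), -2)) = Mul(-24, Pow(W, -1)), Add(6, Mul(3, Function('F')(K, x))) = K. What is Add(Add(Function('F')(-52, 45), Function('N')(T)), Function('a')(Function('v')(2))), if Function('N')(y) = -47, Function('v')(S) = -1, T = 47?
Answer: Rational(-185, 3) ≈ -61.667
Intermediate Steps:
Function('F')(K, x) = Add(-2, Mul(Rational(1, 3), K))
Function('a')(W) = Add(2, Mul(Rational(-8, 3), Pow(W, -1))) (Function('a')(W) = Add(2, Mul(Rational(1, 9), Mul(-24, Pow(W, -1)))) = Add(2, Mul(Rational(-8, 3), Pow(W, -1))))
Add(Add(Function('F')(-52, 45), Function('N')(T)), Function('a')(Function('v')(2))) = Add(Add(Add(-2, Mul(Rational(1, 3), -52)), -47), Add(2, Mul(Rational(-8, 3), Pow(-1, -1)))) = Add(Add(Add(-2, Rational(-52, 3)), -47), Add(2, Mul(Rational(-8, 3), -1))) = Add(Add(Rational(-58, 3), -47), Add(2, Rational(8, 3))) = Add(Rational(-199, 3), Rational(14, 3)) = Rational(-185, 3)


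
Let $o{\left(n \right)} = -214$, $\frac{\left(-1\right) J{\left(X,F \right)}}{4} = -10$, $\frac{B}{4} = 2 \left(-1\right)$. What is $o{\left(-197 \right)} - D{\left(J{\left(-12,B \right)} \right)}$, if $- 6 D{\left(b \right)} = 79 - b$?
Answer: $- \frac{415}{2} \approx -207.5$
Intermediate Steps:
$B = -8$ ($B = 4 \cdot 2 \left(-1\right) = 4 \left(-2\right) = -8$)
$J{\left(X,F \right)} = 40$ ($J{\left(X,F \right)} = \left(-4\right) \left(-10\right) = 40$)
$D{\left(b \right)} = - \frac{79}{6} + \frac{b}{6}$ ($D{\left(b \right)} = - \frac{79 - b}{6} = - \frac{79}{6} + \frac{b}{6}$)
$o{\left(-197 \right)} - D{\left(J{\left(-12,B \right)} \right)} = -214 - \left(- \frac{79}{6} + \frac{1}{6} \cdot 40\right) = -214 - \left(- \frac{79}{6} + \frac{20}{3}\right) = -214 - - \frac{13}{2} = -214 + \frac{13}{2} = - \frac{415}{2}$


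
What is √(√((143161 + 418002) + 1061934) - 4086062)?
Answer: √(-4086062 + √1623097) ≈ 2021.1*I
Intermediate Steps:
√(√((143161 + 418002) + 1061934) - 4086062) = √(√(561163 + 1061934) - 4086062) = √(√1623097 - 4086062) = √(-4086062 + √1623097)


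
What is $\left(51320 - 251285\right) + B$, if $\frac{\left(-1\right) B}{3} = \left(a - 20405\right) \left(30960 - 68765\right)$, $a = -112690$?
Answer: $-15095169390$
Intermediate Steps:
$B = -15094969425$ ($B = - 3 \left(-112690 - 20405\right) \left(30960 - 68765\right) = - 3 \left(- 133095 \left(30960 - 68765\right)\right) = - 3 \left(\left(-133095\right) \left(-37805\right)\right) = \left(-3\right) 5031656475 = -15094969425$)
$\left(51320 - 251285\right) + B = \left(51320 - 251285\right) - 15094969425 = -199965 - 15094969425 = -15095169390$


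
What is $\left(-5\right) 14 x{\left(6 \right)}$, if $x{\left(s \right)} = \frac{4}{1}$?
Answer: $-280$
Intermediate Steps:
$x{\left(s \right)} = 4$ ($x{\left(s \right)} = 4 \cdot 1 = 4$)
$\left(-5\right) 14 x{\left(6 \right)} = \left(-5\right) 14 \cdot 4 = \left(-70\right) 4 = -280$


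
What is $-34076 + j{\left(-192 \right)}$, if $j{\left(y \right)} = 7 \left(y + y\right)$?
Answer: $-36764$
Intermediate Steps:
$j{\left(y \right)} = 14 y$ ($j{\left(y \right)} = 7 \cdot 2 y = 14 y$)
$-34076 + j{\left(-192 \right)} = -34076 + 14 \left(-192\right) = -34076 - 2688 = -36764$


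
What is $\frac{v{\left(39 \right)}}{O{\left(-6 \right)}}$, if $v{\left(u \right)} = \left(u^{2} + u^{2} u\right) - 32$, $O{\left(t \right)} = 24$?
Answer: $\frac{7601}{3} \approx 2533.7$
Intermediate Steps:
$v{\left(u \right)} = -32 + u^{2} + u^{3}$ ($v{\left(u \right)} = \left(u^{2} + u^{3}\right) - 32 = -32 + u^{2} + u^{3}$)
$\frac{v{\left(39 \right)}}{O{\left(-6 \right)}} = \frac{-32 + 39^{2} + 39^{3}}{24} = \left(-32 + 1521 + 59319\right) \frac{1}{24} = 60808 \cdot \frac{1}{24} = \frac{7601}{3}$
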